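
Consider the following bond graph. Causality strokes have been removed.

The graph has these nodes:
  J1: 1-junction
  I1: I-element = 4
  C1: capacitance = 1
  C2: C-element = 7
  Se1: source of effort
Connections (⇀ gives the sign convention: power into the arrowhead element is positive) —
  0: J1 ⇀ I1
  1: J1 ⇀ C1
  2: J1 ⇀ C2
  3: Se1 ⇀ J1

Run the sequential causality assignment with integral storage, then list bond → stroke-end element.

bond 0 stroke→I1
bond 1 stroke→J1
bond 2 stroke→J1
bond 3 stroke→J1

bond 3 →J1  (Se1 (Se) sets effort on bond)
bond 0 →I1  (prefer integral on I1)
bond 1 →J1  (J1 flow already set via bond 0)
bond 2 →J1  (1-jn J1 has f-setter on 0)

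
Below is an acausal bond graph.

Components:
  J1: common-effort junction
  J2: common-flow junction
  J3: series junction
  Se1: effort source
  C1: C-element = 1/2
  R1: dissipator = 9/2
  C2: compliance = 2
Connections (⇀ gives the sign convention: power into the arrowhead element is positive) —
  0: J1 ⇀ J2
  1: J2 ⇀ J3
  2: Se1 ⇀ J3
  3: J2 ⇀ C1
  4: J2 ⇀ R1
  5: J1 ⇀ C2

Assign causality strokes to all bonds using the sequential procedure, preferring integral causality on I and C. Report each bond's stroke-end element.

β0 |J2
β1 |J2
β2 |J3
β3 |J2
β4 |R1
β5 |J1

β2 →J3  (Se1 fixes effort; stroke away)
β1 →J2  (J3 needs exactly one f-in)
β3 →J2  (C1: C, integral causality)
β5 →J1  (prefer integral on C2)
β0 →J2  (J1 effort already set via bond 5)
β4 →R1  (J2 needs exactly one f-in)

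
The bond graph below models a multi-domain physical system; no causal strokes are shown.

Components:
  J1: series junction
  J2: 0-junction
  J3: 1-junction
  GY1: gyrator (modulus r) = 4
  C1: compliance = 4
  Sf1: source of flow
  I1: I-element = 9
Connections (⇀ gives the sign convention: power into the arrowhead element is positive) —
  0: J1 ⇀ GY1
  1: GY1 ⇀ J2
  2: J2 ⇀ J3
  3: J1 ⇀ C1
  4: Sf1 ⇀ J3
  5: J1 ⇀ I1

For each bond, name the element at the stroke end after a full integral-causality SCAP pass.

β0 →J1
β1 →J2
β2 →J3
β3 →J1
β4 →Sf1
β5 →I1

β4 |Sf1  (Sf1 fixes flow; stroke at Sf1)
β2 |J3  (J3 flow already set via bond 4)
β1 |J2  (closing 0-jn rule on J2)
β0 |J1  (through GY1, causality inverts; strokes same side of GY1)
β3 |J1  (C1: C, integral causality)
β5 |I1  (J1: last free bond brings flow in)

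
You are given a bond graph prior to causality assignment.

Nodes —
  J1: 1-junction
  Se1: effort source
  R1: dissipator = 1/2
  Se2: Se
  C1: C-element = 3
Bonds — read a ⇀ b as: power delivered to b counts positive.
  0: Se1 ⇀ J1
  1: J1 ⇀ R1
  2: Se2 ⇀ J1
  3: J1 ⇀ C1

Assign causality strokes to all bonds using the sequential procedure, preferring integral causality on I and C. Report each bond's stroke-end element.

b0 stroke at J1
b1 stroke at R1
b2 stroke at J1
b3 stroke at J1

β0 stroke at J1  (Se1 fixes effort; stroke away)
β2 stroke at J1  (Se2 fixes effort; stroke away)
β3 stroke at J1  (C1: C, integral causality)
β1 stroke at R1  (only one flow-in slot at J1)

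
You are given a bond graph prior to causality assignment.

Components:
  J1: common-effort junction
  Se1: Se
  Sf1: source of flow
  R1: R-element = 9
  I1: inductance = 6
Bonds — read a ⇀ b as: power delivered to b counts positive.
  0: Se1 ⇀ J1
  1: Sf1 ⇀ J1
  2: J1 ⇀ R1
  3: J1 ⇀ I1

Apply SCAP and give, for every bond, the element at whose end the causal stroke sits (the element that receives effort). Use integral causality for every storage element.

#0 |J1  (source Se1 imposes e)
#1 |Sf1  (source Sf1 imposes f)
#2 |R1  (J1: bond 0 brought effort, rest push out)
#3 |I1  (0-jn J1 has e-setter on 0)

β0 stroke at J1
β1 stroke at Sf1
β2 stroke at R1
β3 stroke at I1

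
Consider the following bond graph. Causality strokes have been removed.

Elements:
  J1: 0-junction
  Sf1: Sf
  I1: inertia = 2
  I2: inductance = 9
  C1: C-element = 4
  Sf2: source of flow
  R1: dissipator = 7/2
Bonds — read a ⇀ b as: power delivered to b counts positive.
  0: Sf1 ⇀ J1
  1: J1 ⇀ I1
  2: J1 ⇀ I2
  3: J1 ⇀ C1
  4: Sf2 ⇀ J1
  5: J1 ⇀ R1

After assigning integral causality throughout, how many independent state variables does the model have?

#0 stroke→Sf1  (Sf1 (Sf) sets flow on bond)
#4 stroke→Sf2  (Sf2 (Sf) sets flow on bond)
#1 stroke→I1  (prefer integral on I1)
#2 stroke→I2  (I2: I, integral causality)
#3 stroke→J1  (C1 outputs effort q/C1)
#5 stroke→R1  (J1: bond 3 brought effort, rest push out)

3  (C1, I1, I2 all integral)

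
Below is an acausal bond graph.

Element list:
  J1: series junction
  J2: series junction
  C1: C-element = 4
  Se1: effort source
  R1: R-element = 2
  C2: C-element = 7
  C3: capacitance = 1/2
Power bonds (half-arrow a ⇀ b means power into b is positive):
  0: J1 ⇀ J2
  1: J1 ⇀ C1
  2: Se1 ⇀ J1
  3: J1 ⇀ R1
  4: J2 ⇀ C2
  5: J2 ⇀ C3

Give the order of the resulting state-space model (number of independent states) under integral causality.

3  (C1, C2, C3 all integral)

β2 →J1  (Se1: effort source, stroke at far end)
β1 →J1  (C1 outputs effort q/C1)
β4 →J2  (C2: C, integral causality)
β5 →J2  (C3 outputs effort q/C3)
β0 →J1  (J2: last free bond brings flow in)
β3 →R1  (J1: last free bond brings flow in)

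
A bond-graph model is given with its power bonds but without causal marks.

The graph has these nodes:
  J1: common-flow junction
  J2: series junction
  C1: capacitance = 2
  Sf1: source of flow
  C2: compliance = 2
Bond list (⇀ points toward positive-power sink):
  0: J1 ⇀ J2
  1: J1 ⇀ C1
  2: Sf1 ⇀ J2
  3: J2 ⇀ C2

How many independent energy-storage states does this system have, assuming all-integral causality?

β2 |Sf1  (Sf1: flow source, stroke at near end)
β0 |J2  (1-jn J2 has f-setter on 2)
β3 |J2  (1-jn J2 has f-setter on 2)
β1 |J1  (J1 flow already set via bond 0)

2  (C1, C2 all integral)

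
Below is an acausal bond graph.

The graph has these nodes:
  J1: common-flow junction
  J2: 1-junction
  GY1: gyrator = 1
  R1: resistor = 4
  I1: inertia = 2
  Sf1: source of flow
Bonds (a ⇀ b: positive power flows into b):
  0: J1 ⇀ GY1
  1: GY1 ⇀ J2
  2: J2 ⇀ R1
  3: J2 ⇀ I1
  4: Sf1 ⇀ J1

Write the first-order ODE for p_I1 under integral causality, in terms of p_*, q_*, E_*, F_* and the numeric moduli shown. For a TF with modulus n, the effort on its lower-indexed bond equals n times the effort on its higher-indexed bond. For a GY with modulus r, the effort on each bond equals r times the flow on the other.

dp_I1/dt = F_Sf1 - 2*p_I1

#4 stroke at Sf1  (source Sf1 imposes f)
#0 stroke at J1  (J1: bond 4 brought flow, rest push out)
#1 stroke at J2  (GY1: gyrator matches bond 0)
#3 stroke at I1  (I1 integral (f out))
#2 stroke at J2  (J2 flow already set via bond 3)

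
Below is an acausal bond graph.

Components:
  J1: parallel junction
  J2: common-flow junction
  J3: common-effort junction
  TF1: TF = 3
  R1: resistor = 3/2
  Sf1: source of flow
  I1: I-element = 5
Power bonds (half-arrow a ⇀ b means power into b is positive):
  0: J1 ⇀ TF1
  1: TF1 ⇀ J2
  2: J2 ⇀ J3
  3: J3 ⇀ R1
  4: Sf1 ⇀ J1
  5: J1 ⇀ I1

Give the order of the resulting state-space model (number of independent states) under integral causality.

1  (I1 all integral)

bond 4 →Sf1  (Sf1 (Sf) sets flow on bond)
bond 5 →I1  (I1: I, integral causality)
bond 0 →J1  (only one effort-in slot at J1)
bond 1 →TF1  (through TF1, causality passes straight; one stroke at TF1)
bond 2 →J2  (1-jn J2 has f-setter on 1)
bond 3 →J3  (J3 needs exactly one e-in)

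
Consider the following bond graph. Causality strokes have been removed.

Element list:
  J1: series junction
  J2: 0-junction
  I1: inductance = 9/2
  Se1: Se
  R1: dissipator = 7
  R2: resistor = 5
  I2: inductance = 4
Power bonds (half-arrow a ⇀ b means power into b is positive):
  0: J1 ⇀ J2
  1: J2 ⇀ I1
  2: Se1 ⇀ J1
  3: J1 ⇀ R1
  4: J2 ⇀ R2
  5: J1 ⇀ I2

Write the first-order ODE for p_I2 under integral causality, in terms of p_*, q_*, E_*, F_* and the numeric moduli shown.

dp_I2/dt = E_Se1 + 10*p_I1/9 - 3*p_I2

#2 stroke at J1  (Se1 fixes effort; stroke away)
#1 stroke at I1  (prefer integral on I1)
#5 stroke at I2  (prefer integral on I2)
#0 stroke at J1  (J1: bond 5 brought flow, rest push out)
#3 stroke at J1  (J1 flow already set via bond 5)
#4 stroke at J2  (closing 0-jn rule on J2)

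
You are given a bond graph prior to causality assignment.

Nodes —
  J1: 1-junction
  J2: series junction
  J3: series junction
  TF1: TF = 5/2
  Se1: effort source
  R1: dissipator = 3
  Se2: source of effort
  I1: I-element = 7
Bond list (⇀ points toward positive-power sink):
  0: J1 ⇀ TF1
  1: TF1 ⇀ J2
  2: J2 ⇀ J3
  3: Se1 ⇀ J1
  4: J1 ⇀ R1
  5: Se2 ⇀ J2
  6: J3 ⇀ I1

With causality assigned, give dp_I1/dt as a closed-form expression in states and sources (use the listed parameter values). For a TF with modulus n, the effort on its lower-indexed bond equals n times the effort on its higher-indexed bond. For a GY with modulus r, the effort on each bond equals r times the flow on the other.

dp_I1/dt = 2*E_Se1/5 + E_Se2 - 12*p_I1/175

bond 3 →J1  (source Se1 imposes e)
bond 5 →J2  (Se2: effort source, stroke at far end)
bond 6 →I1  (I1 outputs flow p/I1)
bond 2 →J3  (1-jn J3 has f-setter on 6)
bond 1 →J2  (J2 flow already set via bond 2)
bond 0 →TF1  (TF TF1: opposite of bond 1)
bond 4 →J1  (1-jn J1 has f-setter on 0)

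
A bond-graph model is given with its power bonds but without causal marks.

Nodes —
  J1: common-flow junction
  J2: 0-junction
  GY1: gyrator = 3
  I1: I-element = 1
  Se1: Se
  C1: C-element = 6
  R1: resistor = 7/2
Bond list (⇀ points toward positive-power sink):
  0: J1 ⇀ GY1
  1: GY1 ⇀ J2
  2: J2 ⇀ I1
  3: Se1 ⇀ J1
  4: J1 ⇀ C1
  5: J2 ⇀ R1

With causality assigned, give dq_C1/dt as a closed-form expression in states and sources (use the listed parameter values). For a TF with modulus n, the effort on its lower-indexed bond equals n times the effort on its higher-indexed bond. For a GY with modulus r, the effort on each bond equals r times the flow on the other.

bond 3 →J1  (source Se1 imposes e)
bond 2 →I1  (I1 integral (f out))
bond 4 →J1  (C1 outputs effort q/C1)
bond 0 →GY1  (only one flow-in slot at J1)
bond 1 →GY1  (GY1 both-in/both-out from 0)
bond 5 →J2  (only one effort-in slot at J2)

dq_C1/dt = 7*E_Se1/18 - 7*p_I1/6 - 7*q_C1/108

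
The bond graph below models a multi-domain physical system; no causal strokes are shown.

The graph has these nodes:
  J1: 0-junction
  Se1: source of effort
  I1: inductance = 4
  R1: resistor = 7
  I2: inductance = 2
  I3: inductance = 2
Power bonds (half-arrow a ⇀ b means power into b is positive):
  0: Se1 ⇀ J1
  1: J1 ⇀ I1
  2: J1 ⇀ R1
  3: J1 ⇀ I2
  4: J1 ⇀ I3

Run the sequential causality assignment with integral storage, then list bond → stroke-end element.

#0 stroke at J1
#1 stroke at I1
#2 stroke at R1
#3 stroke at I2
#4 stroke at I3

b0 |J1  (Se1: effort source, stroke at far end)
b1 |I1  (J1: bond 0 brought effort, rest push out)
b2 |R1  (common-e at J1 fixed by 0)
b3 |I2  (0-jn J1 has e-setter on 0)
b4 |I3  (0-jn J1 has e-setter on 0)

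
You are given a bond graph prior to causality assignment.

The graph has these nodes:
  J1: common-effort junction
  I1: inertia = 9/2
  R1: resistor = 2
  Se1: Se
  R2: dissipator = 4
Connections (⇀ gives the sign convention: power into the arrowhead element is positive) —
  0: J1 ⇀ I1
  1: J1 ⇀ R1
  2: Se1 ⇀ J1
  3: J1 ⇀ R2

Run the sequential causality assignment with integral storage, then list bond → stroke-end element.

b2 stroke at J1  (Se1 fixes effort; stroke away)
b0 stroke at I1  (J1: bond 2 brought effort, rest push out)
b1 stroke at R1  (0-jn J1 has e-setter on 2)
b3 stroke at R2  (common-e at J1 fixed by 2)

#0 →I1
#1 →R1
#2 →J1
#3 →R2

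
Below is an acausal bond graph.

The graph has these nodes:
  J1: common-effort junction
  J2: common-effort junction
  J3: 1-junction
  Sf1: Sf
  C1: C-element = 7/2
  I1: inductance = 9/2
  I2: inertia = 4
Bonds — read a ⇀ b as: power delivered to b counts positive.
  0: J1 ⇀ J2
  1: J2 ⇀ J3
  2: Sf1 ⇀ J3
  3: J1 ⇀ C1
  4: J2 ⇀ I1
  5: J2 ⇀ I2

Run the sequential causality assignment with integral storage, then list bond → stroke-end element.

b2 |Sf1  (Sf1: flow source, stroke at near end)
b1 |J3  (J3: bond 2 brought flow, rest push out)
b3 |J1  (C1: C, integral causality)
b0 |J2  (common-e at J1 fixed by 3)
b4 |I1  (common-e at J2 fixed by 0)
b5 |I2  (J2: bond 0 brought effort, rest push out)

β0 stroke at J2
β1 stroke at J3
β2 stroke at Sf1
β3 stroke at J1
β4 stroke at I1
β5 stroke at I2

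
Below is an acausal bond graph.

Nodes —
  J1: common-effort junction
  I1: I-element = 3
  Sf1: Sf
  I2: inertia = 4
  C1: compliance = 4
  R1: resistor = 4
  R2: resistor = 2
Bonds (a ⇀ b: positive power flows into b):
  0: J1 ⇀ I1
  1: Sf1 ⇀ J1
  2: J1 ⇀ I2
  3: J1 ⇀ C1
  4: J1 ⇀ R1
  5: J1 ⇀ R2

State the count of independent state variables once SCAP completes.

bond 1 stroke→Sf1  (Sf1 fixes flow; stroke at Sf1)
bond 0 stroke→I1  (I1: I, integral causality)
bond 2 stroke→I2  (I2: I, integral causality)
bond 3 stroke→J1  (C1 integral (e out))
bond 4 stroke→R1  (common-e at J1 fixed by 3)
bond 5 stroke→R2  (common-e at J1 fixed by 3)

3  (C1, I1, I2 all integral)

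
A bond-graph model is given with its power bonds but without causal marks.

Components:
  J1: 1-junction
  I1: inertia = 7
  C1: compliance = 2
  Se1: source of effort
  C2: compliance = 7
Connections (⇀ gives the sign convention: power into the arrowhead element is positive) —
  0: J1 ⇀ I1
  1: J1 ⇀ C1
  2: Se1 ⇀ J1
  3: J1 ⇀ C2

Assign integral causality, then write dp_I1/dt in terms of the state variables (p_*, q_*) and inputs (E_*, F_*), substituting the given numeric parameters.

bond 2 →J1  (Se1: effort source, stroke at far end)
bond 0 →I1  (I1: I, integral causality)
bond 1 →J1  (J1 flow already set via bond 0)
bond 3 →J1  (J1: bond 0 brought flow, rest push out)

dp_I1/dt = E_Se1 - q_C1/2 - q_C2/7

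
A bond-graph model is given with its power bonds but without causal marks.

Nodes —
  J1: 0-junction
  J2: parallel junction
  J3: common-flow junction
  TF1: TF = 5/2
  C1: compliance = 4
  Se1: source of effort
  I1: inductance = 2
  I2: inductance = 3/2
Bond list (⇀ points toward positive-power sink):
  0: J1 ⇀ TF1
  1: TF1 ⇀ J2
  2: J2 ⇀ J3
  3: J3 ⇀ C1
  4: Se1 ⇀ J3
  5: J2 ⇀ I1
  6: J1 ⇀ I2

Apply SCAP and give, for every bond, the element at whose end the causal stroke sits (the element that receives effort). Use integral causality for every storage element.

#4 →J3  (Se1 (Se) sets effort on bond)
#3 →J3  (C1: C, integral causality)
#2 →J2  (closing 1-jn rule on J3)
#1 →TF1  (0-jn J2 has e-setter on 2)
#5 →I1  (J2: bond 2 brought effort, rest push out)
#0 →J1  (TF TF1: opposite of bond 1)
#6 →I2  (J1 effort already set via bond 0)

bond 0 |J1
bond 1 |TF1
bond 2 |J2
bond 3 |J3
bond 4 |J3
bond 5 |I1
bond 6 |I2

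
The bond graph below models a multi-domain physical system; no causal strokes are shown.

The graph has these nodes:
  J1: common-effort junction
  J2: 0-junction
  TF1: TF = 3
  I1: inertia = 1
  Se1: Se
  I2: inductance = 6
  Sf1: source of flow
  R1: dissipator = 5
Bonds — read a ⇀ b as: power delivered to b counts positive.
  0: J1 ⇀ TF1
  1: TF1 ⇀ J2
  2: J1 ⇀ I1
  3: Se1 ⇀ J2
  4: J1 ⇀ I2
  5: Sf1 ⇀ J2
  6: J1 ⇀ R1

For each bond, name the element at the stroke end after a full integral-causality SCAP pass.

#3 |J2  (Se1: effort source, stroke at far end)
#5 |Sf1  (Sf1 fixes flow; stroke at Sf1)
#1 |TF1  (0-jn J2 has e-setter on 3)
#0 |J1  (through TF1, causality passes straight; one stroke at TF1)
#2 |I1  (common-e at J1 fixed by 0)
#4 |I2  (J1 effort already set via bond 0)
#6 |R1  (common-e at J1 fixed by 0)

bond 0 →J1
bond 1 →TF1
bond 2 →I1
bond 3 →J2
bond 4 →I2
bond 5 →Sf1
bond 6 →R1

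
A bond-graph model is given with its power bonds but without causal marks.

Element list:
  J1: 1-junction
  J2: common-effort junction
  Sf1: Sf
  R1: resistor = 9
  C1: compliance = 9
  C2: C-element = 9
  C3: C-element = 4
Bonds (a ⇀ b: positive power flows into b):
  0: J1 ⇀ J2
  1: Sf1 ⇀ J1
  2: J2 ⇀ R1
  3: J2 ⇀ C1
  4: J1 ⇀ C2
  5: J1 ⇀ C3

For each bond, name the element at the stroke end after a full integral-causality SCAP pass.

bond 1 →Sf1  (Sf1: flow source, stroke at near end)
bond 0 →J1  (J1: bond 1 brought flow, rest push out)
bond 4 →J1  (common-f at J1 fixed by 1)
bond 5 →J1  (common-f at J1 fixed by 1)
bond 3 →J2  (C1 integral (e out))
bond 2 →R1  (0-jn J2 has e-setter on 3)

bond 0 →J1
bond 1 →Sf1
bond 2 →R1
bond 3 →J2
bond 4 →J1
bond 5 →J1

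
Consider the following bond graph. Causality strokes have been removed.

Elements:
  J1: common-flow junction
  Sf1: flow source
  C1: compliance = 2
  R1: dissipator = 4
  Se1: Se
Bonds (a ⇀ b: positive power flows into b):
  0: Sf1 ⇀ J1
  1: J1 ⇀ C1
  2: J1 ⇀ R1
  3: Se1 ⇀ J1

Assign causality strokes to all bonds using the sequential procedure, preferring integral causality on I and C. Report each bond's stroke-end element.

#0 stroke→Sf1  (Sf1 fixes flow; stroke at Sf1)
#3 stroke→J1  (source Se1 imposes e)
#1 stroke→J1  (1-jn J1 has f-setter on 0)
#2 stroke→J1  (common-f at J1 fixed by 0)

#0 |Sf1
#1 |J1
#2 |J1
#3 |J1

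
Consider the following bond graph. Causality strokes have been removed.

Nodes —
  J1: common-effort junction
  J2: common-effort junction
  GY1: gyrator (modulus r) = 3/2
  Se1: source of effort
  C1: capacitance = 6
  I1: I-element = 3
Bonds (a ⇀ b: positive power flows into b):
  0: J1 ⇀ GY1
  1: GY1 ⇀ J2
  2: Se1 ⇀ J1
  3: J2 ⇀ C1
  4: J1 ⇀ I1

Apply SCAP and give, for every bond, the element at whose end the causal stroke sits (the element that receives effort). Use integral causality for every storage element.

#0 |GY1
#1 |GY1
#2 |J1
#3 |J2
#4 |I1

b2 |J1  (source Se1 imposes e)
b0 |GY1  (0-jn J1 has e-setter on 2)
b4 |I1  (common-e at J1 fixed by 2)
b1 |GY1  (GY1 both-in/both-out from 0)
b3 |J2  (J2 needs exactly one e-in)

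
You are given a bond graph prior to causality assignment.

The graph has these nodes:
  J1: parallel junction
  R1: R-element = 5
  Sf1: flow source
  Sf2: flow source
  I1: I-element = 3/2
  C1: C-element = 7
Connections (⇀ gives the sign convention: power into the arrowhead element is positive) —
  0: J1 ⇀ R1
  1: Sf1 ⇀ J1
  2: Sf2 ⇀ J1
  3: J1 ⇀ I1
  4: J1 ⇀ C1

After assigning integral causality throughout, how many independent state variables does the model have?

2  (C1, I1 all integral)

#1 stroke→Sf1  (Sf1 fixes flow; stroke at Sf1)
#2 stroke→Sf2  (Sf2 fixes flow; stroke at Sf2)
#3 stroke→I1  (I1 integral (f out))
#4 stroke→J1  (C1: C, integral causality)
#0 stroke→R1  (J1: bond 4 brought effort, rest push out)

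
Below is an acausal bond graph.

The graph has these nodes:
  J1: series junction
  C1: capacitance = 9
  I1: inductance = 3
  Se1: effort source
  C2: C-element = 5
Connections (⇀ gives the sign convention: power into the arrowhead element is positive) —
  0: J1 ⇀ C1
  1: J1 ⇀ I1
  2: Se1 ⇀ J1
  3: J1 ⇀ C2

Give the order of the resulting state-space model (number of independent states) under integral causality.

β2 stroke at J1  (Se1 fixes effort; stroke away)
β0 stroke at J1  (C1 integral (e out))
β1 stroke at I1  (prefer integral on I1)
β3 stroke at J1  (common-f at J1 fixed by 1)

3  (C1, C2, I1 all integral)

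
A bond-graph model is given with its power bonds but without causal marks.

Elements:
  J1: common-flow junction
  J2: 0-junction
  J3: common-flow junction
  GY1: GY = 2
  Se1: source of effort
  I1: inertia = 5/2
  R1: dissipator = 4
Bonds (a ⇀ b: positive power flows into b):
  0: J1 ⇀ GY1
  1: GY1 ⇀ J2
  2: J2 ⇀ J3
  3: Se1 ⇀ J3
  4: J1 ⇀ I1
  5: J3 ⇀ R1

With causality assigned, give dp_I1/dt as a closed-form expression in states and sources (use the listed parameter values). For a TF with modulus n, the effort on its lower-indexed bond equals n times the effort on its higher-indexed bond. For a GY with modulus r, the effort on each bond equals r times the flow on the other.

bond 3 stroke→J3  (Se1 (Se) sets effort on bond)
bond 4 stroke→I1  (prefer integral on I1)
bond 0 stroke→J1  (common-f at J1 fixed by 4)
bond 1 stroke→J2  (through GY1, causality inverts; strokes same side of GY1)
bond 2 stroke→J3  (J2 effort already set via bond 1)
bond 5 stroke→R1  (closing 1-jn rule on J3)

dp_I1/dt = -E_Se1/2 - 2*p_I1/5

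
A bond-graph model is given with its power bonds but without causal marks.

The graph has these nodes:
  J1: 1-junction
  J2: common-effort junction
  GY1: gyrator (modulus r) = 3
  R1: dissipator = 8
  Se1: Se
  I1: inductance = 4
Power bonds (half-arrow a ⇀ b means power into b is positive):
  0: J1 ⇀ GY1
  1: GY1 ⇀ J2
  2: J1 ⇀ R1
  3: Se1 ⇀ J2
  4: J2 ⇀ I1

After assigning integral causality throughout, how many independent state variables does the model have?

b3 stroke→J2  (Se1: effort source, stroke at far end)
b1 stroke→GY1  (J2 effort already set via bond 3)
b4 stroke→I1  (0-jn J2 has e-setter on 3)
b0 stroke→GY1  (through GY1, causality inverts; strokes same side of GY1)
b2 stroke→J1  (J1 flow already set via bond 0)

1  (I1 all integral)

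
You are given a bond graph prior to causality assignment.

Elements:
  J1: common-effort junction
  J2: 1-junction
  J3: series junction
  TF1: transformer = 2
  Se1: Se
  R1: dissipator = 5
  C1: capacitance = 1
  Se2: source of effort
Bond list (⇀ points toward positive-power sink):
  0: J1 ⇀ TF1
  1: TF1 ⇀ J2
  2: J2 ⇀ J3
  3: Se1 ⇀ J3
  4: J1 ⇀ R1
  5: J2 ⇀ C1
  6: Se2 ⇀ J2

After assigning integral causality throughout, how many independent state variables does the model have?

1  (C1 all integral)

b3 →J3  (source Se1 imposes e)
b6 →J2  (source Se2 imposes e)
b2 →J2  (closing 1-jn rule on J3)
b5 →J2  (C1 outputs effort q/C1)
b1 →TF1  (J2: last free bond brings flow in)
b0 →J1  (through TF1, causality passes straight; one stroke at TF1)
b4 →R1  (J1: bond 0 brought effort, rest push out)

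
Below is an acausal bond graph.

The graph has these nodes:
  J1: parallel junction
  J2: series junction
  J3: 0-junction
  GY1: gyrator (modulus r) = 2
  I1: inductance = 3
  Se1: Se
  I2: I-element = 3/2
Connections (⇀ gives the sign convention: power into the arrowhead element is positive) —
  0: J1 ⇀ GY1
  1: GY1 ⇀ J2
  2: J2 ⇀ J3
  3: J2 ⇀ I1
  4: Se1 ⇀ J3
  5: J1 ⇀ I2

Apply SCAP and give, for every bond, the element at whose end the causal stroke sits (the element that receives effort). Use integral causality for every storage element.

β4 |J3  (Se1 (Se) sets effort on bond)
β2 |J2  (common-e at J3 fixed by 4)
β3 |I1  (I1 outputs flow p/I1)
β1 |J2  (common-f at J2 fixed by 3)
β0 |J1  (GY GY1: same side as bond 1)
β5 |I2  (J1 effort already set via bond 0)

β0 stroke at J1
β1 stroke at J2
β2 stroke at J2
β3 stroke at I1
β4 stroke at J3
β5 stroke at I2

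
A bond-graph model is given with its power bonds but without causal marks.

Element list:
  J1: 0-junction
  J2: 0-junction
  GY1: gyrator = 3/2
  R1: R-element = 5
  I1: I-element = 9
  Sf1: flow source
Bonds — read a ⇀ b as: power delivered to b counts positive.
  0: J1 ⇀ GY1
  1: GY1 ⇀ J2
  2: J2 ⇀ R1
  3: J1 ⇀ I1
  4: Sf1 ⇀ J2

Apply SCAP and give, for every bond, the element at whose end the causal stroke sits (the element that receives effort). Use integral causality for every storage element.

β0 |J1
β1 |J2
β2 |R1
β3 |I1
β4 |Sf1

#4 stroke→Sf1  (source Sf1 imposes f)
#3 stroke→I1  (I1 outputs flow p/I1)
#0 stroke→J1  (J1 needs exactly one e-in)
#1 stroke→J2  (through GY1, causality inverts; strokes same side of GY1)
#2 stroke→R1  (common-e at J2 fixed by 1)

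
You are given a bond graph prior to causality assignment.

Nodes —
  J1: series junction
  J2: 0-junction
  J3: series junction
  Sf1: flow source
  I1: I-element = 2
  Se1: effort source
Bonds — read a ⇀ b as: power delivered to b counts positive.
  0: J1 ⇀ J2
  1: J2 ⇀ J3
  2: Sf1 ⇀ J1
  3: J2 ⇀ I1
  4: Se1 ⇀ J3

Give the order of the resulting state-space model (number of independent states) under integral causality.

1  (I1 all integral)

b2 →Sf1  (Sf1 (Sf) sets flow on bond)
b4 →J3  (Se1 (Se) sets effort on bond)
b0 →J1  (J1 flow already set via bond 2)
b1 →J2  (J3: last free bond brings flow in)
b3 →I1  (common-e at J2 fixed by 1)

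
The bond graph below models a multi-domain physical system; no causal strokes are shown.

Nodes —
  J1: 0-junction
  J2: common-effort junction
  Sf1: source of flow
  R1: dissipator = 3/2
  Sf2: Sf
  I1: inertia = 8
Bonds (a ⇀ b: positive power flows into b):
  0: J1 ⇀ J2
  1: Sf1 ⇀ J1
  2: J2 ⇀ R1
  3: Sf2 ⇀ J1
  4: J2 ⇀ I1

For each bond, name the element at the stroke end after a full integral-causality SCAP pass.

β0 |J1
β1 |Sf1
β2 |J2
β3 |Sf2
β4 |I1

b1 stroke at Sf1  (source Sf1 imposes f)
b3 stroke at Sf2  (Sf2 (Sf) sets flow on bond)
b0 stroke at J1  (only one effort-in slot at J1)
b4 stroke at I1  (prefer integral on I1)
b2 stroke at J2  (closing 0-jn rule on J2)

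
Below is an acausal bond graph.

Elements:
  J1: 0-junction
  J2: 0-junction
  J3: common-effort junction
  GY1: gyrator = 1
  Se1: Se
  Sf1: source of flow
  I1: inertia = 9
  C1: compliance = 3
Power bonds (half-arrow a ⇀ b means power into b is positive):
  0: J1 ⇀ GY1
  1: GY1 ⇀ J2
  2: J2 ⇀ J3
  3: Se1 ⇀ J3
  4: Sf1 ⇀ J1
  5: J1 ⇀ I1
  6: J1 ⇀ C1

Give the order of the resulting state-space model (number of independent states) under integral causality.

β3 |J3  (source Se1 imposes e)
β4 |Sf1  (Sf1 fixes flow; stroke at Sf1)
β2 |J2  (J3 effort already set via bond 3)
β1 |GY1  (J2: bond 2 brought effort, rest push out)
β0 |GY1  (GY1 both-in/both-out from 1)
β5 |I1  (I1: I, integral causality)
β6 |J1  (J1 needs exactly one e-in)

2  (C1, I1 all integral)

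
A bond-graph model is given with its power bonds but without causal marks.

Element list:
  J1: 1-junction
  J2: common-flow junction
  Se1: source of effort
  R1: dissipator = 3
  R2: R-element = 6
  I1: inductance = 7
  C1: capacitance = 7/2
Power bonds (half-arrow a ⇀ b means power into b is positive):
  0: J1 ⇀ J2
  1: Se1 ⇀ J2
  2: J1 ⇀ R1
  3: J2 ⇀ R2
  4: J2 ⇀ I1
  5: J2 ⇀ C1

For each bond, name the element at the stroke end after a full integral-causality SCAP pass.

#1 stroke→J2  (Se1: effort source, stroke at far end)
#4 stroke→I1  (I1: I, integral causality)
#0 stroke→J2  (J2 flow already set via bond 4)
#3 stroke→J2  (1-jn J2 has f-setter on 4)
#5 stroke→J2  (1-jn J2 has f-setter on 4)
#2 stroke→J1  (common-f at J1 fixed by 0)

bond 0 |J2
bond 1 |J2
bond 2 |J1
bond 3 |J2
bond 4 |I1
bond 5 |J2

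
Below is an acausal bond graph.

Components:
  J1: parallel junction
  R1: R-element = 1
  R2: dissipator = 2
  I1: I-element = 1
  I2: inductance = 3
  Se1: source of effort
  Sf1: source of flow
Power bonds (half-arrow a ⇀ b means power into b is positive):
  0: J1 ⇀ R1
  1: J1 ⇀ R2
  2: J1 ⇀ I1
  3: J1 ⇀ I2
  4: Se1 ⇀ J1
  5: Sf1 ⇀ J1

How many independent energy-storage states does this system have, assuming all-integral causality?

2  (I1, I2 all integral)

bond 4 stroke→J1  (source Se1 imposes e)
bond 5 stroke→Sf1  (Sf1: flow source, stroke at near end)
bond 0 stroke→R1  (J1: bond 4 brought effort, rest push out)
bond 1 stroke→R2  (common-e at J1 fixed by 4)
bond 2 stroke→I1  (J1 effort already set via bond 4)
bond 3 stroke→I2  (0-jn J1 has e-setter on 4)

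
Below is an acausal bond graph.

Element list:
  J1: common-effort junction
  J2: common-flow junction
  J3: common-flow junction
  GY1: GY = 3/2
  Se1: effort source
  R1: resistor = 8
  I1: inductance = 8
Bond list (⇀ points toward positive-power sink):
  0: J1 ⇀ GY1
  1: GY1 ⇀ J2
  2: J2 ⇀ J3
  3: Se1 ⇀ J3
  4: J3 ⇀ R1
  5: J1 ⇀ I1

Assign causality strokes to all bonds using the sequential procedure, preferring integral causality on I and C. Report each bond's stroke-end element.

b3 |J3  (source Se1 imposes e)
b5 |I1  (I1: I, integral causality)
b0 |J1  (J1 needs exactly one e-in)
b1 |J2  (GY1 both-in/both-out from 0)
b2 |J3  (only one flow-in slot at J2)
b4 |R1  (J3 needs exactly one f-in)

bond 0 stroke→J1
bond 1 stroke→J2
bond 2 stroke→J3
bond 3 stroke→J3
bond 4 stroke→R1
bond 5 stroke→I1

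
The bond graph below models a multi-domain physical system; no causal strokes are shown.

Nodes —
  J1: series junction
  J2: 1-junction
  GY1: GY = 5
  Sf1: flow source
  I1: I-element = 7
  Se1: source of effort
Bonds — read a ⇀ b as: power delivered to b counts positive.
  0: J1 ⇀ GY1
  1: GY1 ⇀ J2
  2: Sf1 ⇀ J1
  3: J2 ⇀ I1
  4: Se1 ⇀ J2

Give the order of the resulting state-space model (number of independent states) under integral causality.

b2 stroke→Sf1  (Sf1: flow source, stroke at near end)
b4 stroke→J2  (Se1: effort source, stroke at far end)
b0 stroke→J1  (common-f at J1 fixed by 2)
b1 stroke→J2  (through GY1, causality inverts; strokes same side of GY1)
b3 stroke→I1  (closing 1-jn rule on J2)

1  (I1 all integral)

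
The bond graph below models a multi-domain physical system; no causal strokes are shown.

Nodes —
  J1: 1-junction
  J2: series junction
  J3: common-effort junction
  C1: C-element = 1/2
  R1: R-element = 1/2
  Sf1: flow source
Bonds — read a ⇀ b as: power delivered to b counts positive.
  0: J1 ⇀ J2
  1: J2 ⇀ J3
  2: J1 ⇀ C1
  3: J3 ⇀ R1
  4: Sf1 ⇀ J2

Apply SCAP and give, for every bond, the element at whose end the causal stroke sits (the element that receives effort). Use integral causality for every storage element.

#0 stroke at J2
#1 stroke at J2
#2 stroke at J1
#3 stroke at J3
#4 stroke at Sf1

bond 4 stroke→Sf1  (Sf1 (Sf) sets flow on bond)
bond 0 stroke→J2  (J2: bond 4 brought flow, rest push out)
bond 1 stroke→J2  (J2: bond 4 brought flow, rest push out)
bond 3 stroke→J3  (J3 needs exactly one e-in)
bond 2 stroke→J1  (common-f at J1 fixed by 0)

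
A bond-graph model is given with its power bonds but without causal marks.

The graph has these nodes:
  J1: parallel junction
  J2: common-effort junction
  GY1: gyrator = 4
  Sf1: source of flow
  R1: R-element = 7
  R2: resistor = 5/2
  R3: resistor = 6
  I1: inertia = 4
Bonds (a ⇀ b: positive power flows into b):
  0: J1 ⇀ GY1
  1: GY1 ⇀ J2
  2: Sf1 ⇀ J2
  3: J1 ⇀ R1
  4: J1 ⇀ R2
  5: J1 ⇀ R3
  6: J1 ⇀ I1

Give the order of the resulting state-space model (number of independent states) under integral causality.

1  (I1 all integral)

β2 |Sf1  (Sf1 fixes flow; stroke at Sf1)
β1 |J2  (J2 needs exactly one e-in)
β0 |J1  (GY1: gyrator matches bond 1)
β3 |R1  (common-e at J1 fixed by 0)
β4 |R2  (common-e at J1 fixed by 0)
β5 |R3  (J1: bond 0 brought effort, rest push out)
β6 |I1  (0-jn J1 has e-setter on 0)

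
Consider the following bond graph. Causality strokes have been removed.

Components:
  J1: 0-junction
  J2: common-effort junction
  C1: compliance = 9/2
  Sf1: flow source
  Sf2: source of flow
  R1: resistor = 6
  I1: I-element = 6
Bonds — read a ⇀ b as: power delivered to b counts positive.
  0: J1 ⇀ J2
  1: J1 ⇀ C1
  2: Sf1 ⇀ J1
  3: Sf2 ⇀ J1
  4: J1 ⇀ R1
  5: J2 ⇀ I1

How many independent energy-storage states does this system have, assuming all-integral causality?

2  (C1, I1 all integral)

bond 2 stroke→Sf1  (Sf1: flow source, stroke at near end)
bond 3 stroke→Sf2  (Sf2 (Sf) sets flow on bond)
bond 1 stroke→J1  (C1 outputs effort q/C1)
bond 0 stroke→J2  (0-jn J1 has e-setter on 1)
bond 4 stroke→R1  (J1: bond 1 brought effort, rest push out)
bond 5 stroke→I1  (J2 effort already set via bond 0)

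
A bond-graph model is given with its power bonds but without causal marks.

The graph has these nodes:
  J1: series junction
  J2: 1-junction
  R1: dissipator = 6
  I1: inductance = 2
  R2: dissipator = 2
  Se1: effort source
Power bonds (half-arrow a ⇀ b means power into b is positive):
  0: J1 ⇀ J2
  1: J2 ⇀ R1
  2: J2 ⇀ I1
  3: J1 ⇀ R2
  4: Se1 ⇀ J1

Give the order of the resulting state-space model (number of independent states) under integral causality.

β4 →J1  (Se1 fixes effort; stroke away)
β2 →I1  (prefer integral on I1)
β0 →J2  (common-f at J2 fixed by 2)
β1 →J2  (common-f at J2 fixed by 2)
β3 →J1  (J1 flow already set via bond 0)

1  (I1 all integral)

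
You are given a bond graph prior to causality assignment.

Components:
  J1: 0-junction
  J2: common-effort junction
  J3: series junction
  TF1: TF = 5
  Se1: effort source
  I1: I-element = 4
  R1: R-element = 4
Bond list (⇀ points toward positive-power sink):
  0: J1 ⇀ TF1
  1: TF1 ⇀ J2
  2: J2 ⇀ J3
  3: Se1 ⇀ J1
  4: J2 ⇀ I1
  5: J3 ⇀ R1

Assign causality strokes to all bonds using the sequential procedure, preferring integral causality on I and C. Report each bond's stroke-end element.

bond 0 →TF1
bond 1 →J2
bond 2 →J3
bond 3 →J1
bond 4 →I1
bond 5 →R1

β3 |J1  (Se1 (Se) sets effort on bond)
β0 |TF1  (common-e at J1 fixed by 3)
β1 |J2  (TF1 one-in-one-out from 0)
β2 |J3  (J2 effort already set via bond 1)
β4 |I1  (common-e at J2 fixed by 1)
β5 |R1  (only one flow-in slot at J3)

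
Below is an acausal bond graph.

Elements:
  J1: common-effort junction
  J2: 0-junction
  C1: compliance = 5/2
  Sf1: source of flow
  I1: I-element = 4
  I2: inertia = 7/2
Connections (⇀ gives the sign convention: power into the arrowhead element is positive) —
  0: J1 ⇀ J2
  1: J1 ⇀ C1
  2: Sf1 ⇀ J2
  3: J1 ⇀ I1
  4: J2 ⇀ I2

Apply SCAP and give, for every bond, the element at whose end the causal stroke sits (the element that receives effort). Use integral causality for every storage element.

β2 stroke→Sf1  (Sf1 (Sf) sets flow on bond)
β1 stroke→J1  (C1 integral (e out))
β0 stroke→J2  (J1: bond 1 brought effort, rest push out)
β3 stroke→I1  (J1: bond 1 brought effort, rest push out)
β4 stroke→I2  (J2 effort already set via bond 0)

b0 stroke→J2
b1 stroke→J1
b2 stroke→Sf1
b3 stroke→I1
b4 stroke→I2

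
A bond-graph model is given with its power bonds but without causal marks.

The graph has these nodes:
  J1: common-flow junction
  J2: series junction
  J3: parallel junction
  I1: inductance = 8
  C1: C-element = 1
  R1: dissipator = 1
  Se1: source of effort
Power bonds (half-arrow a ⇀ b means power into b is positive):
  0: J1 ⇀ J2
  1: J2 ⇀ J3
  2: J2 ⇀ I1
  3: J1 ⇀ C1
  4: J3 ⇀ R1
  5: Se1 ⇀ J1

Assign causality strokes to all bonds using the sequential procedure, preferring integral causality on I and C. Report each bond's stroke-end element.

bond 0 →J2
bond 1 →J2
bond 2 →I1
bond 3 →J1
bond 4 →J3
bond 5 →J1

#5 →J1  (Se1 fixes effort; stroke away)
#2 →I1  (I1 outputs flow p/I1)
#0 →J2  (J2 flow already set via bond 2)
#1 →J2  (J2 flow already set via bond 2)
#4 →J3  (only one effort-in slot at J3)
#3 →J1  (1-jn J1 has f-setter on 0)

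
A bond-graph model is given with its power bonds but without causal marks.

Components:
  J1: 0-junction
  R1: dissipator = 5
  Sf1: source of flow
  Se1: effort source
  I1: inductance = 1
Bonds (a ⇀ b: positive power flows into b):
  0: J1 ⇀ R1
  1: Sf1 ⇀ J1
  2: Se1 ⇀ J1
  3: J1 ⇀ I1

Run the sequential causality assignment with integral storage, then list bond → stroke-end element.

#0 |R1
#1 |Sf1
#2 |J1
#3 |I1

β1 stroke→Sf1  (Sf1 fixes flow; stroke at Sf1)
β2 stroke→J1  (Se1: effort source, stroke at far end)
β0 stroke→R1  (J1: bond 2 brought effort, rest push out)
β3 stroke→I1  (J1 effort already set via bond 2)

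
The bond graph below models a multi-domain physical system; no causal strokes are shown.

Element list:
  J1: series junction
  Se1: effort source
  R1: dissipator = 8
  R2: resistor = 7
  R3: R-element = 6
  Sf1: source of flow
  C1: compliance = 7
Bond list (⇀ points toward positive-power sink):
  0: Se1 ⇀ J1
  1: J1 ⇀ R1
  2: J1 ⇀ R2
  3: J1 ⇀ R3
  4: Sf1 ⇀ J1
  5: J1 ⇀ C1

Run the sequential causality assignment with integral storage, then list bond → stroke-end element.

bond 0 |J1  (Se1 fixes effort; stroke away)
bond 4 |Sf1  (Sf1 (Sf) sets flow on bond)
bond 1 |J1  (J1 flow already set via bond 4)
bond 2 |J1  (J1 flow already set via bond 4)
bond 3 |J1  (1-jn J1 has f-setter on 4)
bond 5 |J1  (J1 flow already set via bond 4)

β0 stroke→J1
β1 stroke→J1
β2 stroke→J1
β3 stroke→J1
β4 stroke→Sf1
β5 stroke→J1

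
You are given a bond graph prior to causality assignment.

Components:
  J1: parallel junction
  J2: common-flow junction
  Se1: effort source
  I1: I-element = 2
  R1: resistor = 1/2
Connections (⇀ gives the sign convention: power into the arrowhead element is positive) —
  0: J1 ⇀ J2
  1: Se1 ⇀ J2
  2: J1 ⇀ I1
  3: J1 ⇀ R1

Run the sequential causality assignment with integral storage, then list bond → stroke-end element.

bond 1 →J2  (Se1 fixes effort; stroke away)
bond 0 →J1  (J2 needs exactly one f-in)
bond 2 →I1  (0-jn J1 has e-setter on 0)
bond 3 →R1  (J1 effort already set via bond 0)

b0 stroke at J1
b1 stroke at J2
b2 stroke at I1
b3 stroke at R1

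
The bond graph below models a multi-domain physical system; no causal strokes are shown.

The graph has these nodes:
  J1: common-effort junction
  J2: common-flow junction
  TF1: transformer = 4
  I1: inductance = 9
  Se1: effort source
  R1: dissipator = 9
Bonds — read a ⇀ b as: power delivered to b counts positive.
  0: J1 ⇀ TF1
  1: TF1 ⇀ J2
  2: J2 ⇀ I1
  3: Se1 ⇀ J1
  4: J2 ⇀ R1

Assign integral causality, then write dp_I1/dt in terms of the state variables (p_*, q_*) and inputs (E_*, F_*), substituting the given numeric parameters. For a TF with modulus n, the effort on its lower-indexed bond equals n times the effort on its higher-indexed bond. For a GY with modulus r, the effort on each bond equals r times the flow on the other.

dp_I1/dt = E_Se1/4 - p_I1

β3 stroke→J1  (Se1 (Se) sets effort on bond)
β0 stroke→TF1  (J1 effort already set via bond 3)
β1 stroke→J2  (TF1 one-in-one-out from 0)
β2 stroke→I1  (I1 integral (f out))
β4 stroke→J2  (J2: bond 2 brought flow, rest push out)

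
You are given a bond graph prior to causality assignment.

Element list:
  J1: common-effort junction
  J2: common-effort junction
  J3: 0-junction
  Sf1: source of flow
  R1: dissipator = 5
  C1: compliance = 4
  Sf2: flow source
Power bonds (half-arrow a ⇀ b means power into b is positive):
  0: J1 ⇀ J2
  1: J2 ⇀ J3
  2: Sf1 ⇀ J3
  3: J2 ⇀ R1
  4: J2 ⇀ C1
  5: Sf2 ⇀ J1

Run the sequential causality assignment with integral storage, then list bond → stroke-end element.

#0 stroke at J1
#1 stroke at J3
#2 stroke at Sf1
#3 stroke at R1
#4 stroke at J2
#5 stroke at Sf2

β2 stroke at Sf1  (source Sf1 imposes f)
β5 stroke at Sf2  (Sf2: flow source, stroke at near end)
β0 stroke at J1  (closing 0-jn rule on J1)
β1 stroke at J3  (closing 0-jn rule on J3)
β4 stroke at J2  (C1 integral (e out))
β3 stroke at R1  (0-jn J2 has e-setter on 4)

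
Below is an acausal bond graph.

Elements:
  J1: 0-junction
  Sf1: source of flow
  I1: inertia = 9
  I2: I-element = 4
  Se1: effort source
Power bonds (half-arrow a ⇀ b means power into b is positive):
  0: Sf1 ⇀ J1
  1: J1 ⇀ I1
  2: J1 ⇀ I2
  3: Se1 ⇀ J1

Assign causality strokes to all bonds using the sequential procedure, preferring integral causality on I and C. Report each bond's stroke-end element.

#0 |Sf1
#1 |I1
#2 |I2
#3 |J1

β0 stroke at Sf1  (Sf1 (Sf) sets flow on bond)
β3 stroke at J1  (Se1: effort source, stroke at far end)
β1 stroke at I1  (J1 effort already set via bond 3)
β2 stroke at I2  (common-e at J1 fixed by 3)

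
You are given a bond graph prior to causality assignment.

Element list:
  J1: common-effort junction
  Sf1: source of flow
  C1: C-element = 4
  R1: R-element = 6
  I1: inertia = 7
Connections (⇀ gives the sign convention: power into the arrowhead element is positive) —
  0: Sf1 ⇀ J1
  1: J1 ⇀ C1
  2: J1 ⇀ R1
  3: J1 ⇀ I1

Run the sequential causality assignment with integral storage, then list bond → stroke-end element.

b0 →Sf1
b1 →J1
b2 →R1
b3 →I1

#0 stroke at Sf1  (Sf1 (Sf) sets flow on bond)
#1 stroke at J1  (C1: C, integral causality)
#2 stroke at R1  (0-jn J1 has e-setter on 1)
#3 stroke at I1  (0-jn J1 has e-setter on 1)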